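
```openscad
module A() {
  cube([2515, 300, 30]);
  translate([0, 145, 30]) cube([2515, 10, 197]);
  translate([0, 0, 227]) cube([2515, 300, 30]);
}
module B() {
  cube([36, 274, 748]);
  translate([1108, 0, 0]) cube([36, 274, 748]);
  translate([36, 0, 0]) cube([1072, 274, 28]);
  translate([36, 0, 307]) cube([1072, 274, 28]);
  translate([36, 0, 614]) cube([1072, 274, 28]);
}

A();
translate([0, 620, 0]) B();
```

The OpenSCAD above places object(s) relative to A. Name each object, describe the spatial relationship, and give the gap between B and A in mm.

A is an I-beam. B is a bookshelf. The bookshelf is on the floor beside the I-beam on its +y side. The gap between the bookshelf and the I-beam is 320 mm.

The bookshelf's nearest face is 320 mm from the I-beam's +y face.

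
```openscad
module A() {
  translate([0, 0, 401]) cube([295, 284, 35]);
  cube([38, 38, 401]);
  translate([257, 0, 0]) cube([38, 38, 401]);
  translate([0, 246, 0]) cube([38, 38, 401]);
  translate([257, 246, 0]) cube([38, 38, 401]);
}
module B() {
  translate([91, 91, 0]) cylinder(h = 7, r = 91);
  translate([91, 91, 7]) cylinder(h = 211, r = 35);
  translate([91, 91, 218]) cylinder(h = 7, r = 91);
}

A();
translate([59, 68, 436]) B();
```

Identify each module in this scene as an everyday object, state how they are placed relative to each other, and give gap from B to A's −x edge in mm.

A is a stool. B is a spool. The spool is on top of the stool. The gap from the spool to the stool's −x edge is 59 mm.

The spool's min-x is at 59; the stool's min-x is 0; gap = 59 mm.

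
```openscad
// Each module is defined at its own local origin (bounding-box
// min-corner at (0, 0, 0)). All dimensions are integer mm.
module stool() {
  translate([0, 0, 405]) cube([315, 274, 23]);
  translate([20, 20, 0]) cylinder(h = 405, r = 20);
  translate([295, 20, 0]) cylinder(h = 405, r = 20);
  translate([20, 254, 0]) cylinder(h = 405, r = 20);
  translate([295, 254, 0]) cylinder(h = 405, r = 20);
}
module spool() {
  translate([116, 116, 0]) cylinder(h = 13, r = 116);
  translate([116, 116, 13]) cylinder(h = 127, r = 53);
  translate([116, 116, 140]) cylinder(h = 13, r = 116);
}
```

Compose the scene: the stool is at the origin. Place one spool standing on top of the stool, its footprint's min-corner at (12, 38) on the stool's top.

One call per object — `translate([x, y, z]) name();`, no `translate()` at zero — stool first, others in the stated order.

stool();
translate([12, 38, 428]) spool();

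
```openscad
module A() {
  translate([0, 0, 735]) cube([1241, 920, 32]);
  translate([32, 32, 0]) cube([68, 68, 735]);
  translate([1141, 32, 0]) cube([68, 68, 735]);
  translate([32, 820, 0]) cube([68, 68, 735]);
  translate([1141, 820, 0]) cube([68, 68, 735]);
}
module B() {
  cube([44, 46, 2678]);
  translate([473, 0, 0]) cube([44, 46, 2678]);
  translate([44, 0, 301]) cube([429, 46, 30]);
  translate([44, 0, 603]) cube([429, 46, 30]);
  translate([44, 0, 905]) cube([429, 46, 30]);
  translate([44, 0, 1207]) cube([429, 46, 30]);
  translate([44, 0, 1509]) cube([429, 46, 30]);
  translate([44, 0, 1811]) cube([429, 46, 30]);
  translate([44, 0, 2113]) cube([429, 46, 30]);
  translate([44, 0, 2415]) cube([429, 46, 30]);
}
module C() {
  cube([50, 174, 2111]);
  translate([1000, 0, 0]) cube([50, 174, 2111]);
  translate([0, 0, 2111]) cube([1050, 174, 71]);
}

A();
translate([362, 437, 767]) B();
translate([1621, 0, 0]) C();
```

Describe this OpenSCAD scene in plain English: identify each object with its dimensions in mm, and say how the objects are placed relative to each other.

A is a table with a 1241×920 mm rectangular top, 32 mm thick, top surface at z = 767 mm, supported by four 68×68 mm square legs, each inset 32 mm from the nearest pair of top edges, running from the floor.

B is a straight ladder. Two 44×46 mm vertical rails, 2678 mm tall, stand 517 mm apart (outside-to-outside) with their front faces coplanar on the −y side. 8 rungs, each 46 mm deep and 30 mm tall, span between the inner faces of the rails, front faces flush with the rails. The lowest rung's underside is at z = 301 mm and rungs are spaced 302 mm apart (underside to underside).

C is a rectangular door frame: two vertical jambs of 50×174 mm section, 2111 mm tall, with a clear opening 950 mm wide between their inner faces. A header 71 mm tall and 174 mm deep lies on top of the jambs and spans the full outside width.

The ladder is on top of the table, centred. The door frame is on the floor beside the table on its +x side.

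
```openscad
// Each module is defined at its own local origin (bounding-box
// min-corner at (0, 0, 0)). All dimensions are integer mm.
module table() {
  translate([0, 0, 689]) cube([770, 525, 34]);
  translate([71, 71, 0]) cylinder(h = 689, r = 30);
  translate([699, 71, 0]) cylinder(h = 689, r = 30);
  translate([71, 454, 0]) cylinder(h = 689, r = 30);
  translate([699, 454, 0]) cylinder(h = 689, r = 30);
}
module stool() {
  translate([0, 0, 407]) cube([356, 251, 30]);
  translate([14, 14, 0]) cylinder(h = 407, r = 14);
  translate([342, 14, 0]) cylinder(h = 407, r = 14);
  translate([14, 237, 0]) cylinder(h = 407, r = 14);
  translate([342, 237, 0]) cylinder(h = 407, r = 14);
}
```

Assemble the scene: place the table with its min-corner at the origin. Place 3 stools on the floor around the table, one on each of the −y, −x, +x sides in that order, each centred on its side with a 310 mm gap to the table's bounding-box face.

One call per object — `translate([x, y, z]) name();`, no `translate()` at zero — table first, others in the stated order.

table();
translate([207, -561, 0]) stool();
translate([-666, 137, 0]) stool();
translate([1080, 137, 0]) stool();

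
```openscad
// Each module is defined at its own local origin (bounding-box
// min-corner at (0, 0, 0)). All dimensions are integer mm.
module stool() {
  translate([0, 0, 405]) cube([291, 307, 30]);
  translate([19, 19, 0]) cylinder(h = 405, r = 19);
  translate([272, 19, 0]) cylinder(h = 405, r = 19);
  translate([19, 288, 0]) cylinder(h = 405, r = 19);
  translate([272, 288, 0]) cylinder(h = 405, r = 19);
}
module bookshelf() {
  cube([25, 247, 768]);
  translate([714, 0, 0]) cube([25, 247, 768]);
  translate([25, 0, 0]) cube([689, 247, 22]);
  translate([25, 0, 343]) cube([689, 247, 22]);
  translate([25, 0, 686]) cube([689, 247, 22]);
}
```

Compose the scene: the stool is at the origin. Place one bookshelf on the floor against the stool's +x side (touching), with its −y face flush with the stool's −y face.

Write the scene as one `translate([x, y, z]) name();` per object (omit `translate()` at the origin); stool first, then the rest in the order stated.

stool();
translate([291, 0, 0]) bookshelf();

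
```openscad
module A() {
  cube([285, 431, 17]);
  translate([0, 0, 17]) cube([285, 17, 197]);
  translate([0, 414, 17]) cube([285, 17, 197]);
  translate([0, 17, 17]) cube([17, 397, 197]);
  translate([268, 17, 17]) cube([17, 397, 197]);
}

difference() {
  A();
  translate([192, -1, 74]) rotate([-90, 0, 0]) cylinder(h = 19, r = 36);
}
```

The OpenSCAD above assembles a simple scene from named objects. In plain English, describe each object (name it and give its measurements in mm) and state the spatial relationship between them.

A is an open-topped rectangular box: outside dimensions 285×431×214 mm, with a uniform wall and base thickness of 17 mm. The base is a full 285×431 slab on the floor; four walls sit on top of the base. The front and back walls (the −y and +y sides) span the full width; the two side walls fit between them.

The open box has a circular hole of radius 36 mm through its front wall, centred at (x = 192, z = 74).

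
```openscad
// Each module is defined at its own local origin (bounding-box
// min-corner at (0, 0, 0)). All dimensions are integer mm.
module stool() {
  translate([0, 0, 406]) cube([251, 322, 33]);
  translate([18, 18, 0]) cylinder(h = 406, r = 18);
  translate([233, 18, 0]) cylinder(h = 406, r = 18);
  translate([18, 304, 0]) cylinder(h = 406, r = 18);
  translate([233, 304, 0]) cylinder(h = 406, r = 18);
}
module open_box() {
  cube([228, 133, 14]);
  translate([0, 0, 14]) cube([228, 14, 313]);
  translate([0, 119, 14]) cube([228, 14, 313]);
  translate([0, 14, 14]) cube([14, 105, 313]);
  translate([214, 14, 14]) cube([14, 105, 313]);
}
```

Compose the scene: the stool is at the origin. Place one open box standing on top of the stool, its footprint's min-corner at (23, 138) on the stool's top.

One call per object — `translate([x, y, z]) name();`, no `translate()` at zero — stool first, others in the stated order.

stool();
translate([23, 138, 439]) open_box();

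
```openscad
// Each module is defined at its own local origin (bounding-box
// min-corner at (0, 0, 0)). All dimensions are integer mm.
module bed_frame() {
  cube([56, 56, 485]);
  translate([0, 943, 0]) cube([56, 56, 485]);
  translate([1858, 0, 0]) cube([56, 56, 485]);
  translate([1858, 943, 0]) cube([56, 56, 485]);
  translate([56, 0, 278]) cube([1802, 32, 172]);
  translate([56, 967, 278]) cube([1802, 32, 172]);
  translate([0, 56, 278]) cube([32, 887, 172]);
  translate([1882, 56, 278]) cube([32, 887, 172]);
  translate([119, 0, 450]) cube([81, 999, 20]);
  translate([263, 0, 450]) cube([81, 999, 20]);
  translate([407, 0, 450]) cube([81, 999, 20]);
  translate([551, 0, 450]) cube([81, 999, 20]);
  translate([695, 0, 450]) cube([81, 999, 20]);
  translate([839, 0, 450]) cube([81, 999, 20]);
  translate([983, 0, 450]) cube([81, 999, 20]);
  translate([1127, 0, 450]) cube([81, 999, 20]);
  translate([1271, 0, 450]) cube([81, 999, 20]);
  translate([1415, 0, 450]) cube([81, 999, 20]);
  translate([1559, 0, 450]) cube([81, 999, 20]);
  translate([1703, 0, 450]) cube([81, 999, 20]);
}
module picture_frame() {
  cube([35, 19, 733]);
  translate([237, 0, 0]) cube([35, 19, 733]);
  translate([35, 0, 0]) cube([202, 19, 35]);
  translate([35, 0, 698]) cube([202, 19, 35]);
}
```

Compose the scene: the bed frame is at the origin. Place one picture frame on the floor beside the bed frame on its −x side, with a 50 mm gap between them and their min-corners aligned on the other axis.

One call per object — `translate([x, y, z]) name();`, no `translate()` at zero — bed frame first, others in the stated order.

bed_frame();
translate([-322, 0, 0]) picture_frame();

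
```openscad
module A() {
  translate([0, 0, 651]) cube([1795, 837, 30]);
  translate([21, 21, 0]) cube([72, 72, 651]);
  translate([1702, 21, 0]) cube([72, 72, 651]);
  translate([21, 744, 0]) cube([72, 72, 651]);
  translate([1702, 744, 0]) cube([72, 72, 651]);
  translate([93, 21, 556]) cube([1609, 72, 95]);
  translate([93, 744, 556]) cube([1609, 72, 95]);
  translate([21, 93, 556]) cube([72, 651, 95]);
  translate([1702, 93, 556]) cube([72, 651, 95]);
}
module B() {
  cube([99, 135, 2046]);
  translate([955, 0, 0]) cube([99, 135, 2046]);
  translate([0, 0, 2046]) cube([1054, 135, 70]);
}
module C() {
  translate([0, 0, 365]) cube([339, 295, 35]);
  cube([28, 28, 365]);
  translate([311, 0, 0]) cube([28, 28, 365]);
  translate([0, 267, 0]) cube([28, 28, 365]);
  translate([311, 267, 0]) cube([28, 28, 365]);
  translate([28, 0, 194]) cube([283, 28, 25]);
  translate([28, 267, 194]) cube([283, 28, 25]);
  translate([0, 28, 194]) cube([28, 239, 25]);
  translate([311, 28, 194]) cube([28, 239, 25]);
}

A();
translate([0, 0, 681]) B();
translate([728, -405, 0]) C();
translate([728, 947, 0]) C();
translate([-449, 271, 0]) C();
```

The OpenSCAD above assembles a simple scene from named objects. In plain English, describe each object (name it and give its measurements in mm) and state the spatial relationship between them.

A is a table with a 1795×837 mm rectangular top, 30 mm thick, top surface at z = 681 mm, supported by four 72×72 mm square legs, each inset 21 mm from the nearest pair of top edges, running from the floor. Four apron rails, 72 mm thick and 95 mm tall, run between adjacent legs with their top edges flush with the underside of the top and their outer faces flush with the legs' outer faces.

B is a rectangular door frame: two vertical jambs of 99×135 mm section, 2046 mm tall, with a clear opening 856 mm wide between their inner faces. A header 70 mm tall and 135 mm deep lies on top of the jambs and spans the full outside width.

C is a four-legged stool. The seat is a 339×295×35 mm slab whose top surface is at z = 400 mm; four square legs, each 28×28 mm in cross-section, run from the floor (z = 0) to the underside of the seat, each flush with a corner of the seat. Four stretchers, 28 mm wide and 25 mm tall, connect adjacent legs with their undersides at z = 194 mm, each running between the inner faces of the legs it joins and aligned with the legs' outer faces on the other axis.

The door frame is on top of the table. Three stools sit around the table at the −y, +y, −x sides.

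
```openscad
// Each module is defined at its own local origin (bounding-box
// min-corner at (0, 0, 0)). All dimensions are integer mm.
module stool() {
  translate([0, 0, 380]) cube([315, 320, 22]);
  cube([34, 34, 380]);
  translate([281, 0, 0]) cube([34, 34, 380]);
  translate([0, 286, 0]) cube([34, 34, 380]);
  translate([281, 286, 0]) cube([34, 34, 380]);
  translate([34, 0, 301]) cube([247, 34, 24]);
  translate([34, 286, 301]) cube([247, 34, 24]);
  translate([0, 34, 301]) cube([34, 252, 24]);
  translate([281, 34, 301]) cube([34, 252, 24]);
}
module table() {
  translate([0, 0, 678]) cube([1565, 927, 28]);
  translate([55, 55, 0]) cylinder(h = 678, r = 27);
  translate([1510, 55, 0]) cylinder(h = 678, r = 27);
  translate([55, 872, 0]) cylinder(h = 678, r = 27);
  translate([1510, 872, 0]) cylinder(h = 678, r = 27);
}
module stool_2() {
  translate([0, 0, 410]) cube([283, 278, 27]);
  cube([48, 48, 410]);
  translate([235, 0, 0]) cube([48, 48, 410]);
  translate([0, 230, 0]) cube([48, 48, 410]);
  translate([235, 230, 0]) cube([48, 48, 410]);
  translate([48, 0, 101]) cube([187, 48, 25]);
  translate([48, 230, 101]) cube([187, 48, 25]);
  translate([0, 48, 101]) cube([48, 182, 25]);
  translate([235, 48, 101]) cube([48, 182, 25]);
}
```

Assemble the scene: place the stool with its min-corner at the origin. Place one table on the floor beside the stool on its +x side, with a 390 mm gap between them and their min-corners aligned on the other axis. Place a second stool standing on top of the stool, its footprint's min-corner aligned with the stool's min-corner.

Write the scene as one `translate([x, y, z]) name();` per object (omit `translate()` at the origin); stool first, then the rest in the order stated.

stool();
translate([705, 0, 0]) table();
translate([0, 0, 402]) stool_2();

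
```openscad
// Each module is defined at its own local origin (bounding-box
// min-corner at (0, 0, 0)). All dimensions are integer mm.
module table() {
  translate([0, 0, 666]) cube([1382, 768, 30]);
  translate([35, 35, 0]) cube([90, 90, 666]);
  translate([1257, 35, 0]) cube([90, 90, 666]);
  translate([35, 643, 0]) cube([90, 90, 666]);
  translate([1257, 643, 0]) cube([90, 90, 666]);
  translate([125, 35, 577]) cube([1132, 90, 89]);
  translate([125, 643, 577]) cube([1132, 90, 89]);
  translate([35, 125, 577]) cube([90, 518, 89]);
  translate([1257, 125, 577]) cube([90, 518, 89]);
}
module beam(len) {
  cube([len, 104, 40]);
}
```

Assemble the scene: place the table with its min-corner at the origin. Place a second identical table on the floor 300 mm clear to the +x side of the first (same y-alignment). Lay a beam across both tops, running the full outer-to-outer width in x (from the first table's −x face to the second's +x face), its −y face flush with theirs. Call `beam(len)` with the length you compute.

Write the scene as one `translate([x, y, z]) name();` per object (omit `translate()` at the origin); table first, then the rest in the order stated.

table();
translate([1682, 0, 0]) table();
translate([0, 0, 696]) beam(3064);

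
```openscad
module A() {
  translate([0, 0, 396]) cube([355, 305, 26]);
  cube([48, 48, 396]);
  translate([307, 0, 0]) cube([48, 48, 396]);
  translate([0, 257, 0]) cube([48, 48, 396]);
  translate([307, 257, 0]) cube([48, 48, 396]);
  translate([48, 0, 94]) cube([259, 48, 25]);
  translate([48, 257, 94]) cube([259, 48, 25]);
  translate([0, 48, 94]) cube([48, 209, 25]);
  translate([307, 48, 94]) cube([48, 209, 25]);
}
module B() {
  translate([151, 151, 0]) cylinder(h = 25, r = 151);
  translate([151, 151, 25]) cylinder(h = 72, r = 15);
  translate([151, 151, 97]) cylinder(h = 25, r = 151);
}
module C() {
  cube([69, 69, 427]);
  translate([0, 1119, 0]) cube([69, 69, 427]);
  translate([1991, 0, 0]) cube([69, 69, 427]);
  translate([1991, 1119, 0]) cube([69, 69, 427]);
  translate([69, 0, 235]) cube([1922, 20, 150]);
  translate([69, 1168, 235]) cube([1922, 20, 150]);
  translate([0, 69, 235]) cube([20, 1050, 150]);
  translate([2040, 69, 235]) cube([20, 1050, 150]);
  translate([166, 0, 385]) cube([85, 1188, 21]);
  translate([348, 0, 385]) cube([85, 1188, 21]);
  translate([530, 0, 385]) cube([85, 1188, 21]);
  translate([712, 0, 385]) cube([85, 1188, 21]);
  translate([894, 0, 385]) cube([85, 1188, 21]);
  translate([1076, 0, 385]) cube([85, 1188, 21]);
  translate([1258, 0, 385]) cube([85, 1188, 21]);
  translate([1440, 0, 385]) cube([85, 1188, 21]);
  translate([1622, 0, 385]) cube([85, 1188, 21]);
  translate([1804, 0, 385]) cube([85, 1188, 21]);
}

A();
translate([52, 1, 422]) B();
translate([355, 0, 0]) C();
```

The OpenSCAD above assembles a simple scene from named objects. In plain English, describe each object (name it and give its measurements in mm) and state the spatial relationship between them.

A is a four-legged stool. The seat is 355×305 mm, 26 mm thick, top at z = 422 mm. It stands on four square legs, each 48×48 mm in cross-section, from z = 0 to the seat underside, each flush with a corner of the seat. Four stretchers, 48 mm wide and 25 mm tall, connect adjacent legs with their undersides at z = 94 mm, each running between the inner faces of the legs it joins and aligned with the legs' outer faces on the other axis.

B is a spool: two coaxial disc flanges of radius 151 mm and thickness 25 mm, joined by a core cylinder of radius 15 mm and height 72 mm. The lower flange rests on z = 0 and the three cylinders share a vertical axis.

C is a bed frame 2060 mm long (x) by 1188 mm wide (y). Four 69×69 mm corner posts, 427 mm tall, at the corners of the footprint. Four rails of 20 mm thickness and 150 mm height run between adjacent posts with their undersides at z = 235 mm, their outer faces flush with the outside of the frame (the two x-running rails run between the posts' inner faces; the two y-running rails run between the posts' inner faces). 10 slats, each 85 mm wide (x) and 21 mm thick, lie across the top of the two x-running rails, running the full 1188 mm width of the frame in y; the slats are evenly spaced along x between the inner faces of the end posts with equal gaps (rounded down to the nearest mm) at the −x end and between each pair — any rounding remainder accumulates at the +x end.

The spool is on top of the stool. The bed frame is against the stool's +x side, with their −y faces flush.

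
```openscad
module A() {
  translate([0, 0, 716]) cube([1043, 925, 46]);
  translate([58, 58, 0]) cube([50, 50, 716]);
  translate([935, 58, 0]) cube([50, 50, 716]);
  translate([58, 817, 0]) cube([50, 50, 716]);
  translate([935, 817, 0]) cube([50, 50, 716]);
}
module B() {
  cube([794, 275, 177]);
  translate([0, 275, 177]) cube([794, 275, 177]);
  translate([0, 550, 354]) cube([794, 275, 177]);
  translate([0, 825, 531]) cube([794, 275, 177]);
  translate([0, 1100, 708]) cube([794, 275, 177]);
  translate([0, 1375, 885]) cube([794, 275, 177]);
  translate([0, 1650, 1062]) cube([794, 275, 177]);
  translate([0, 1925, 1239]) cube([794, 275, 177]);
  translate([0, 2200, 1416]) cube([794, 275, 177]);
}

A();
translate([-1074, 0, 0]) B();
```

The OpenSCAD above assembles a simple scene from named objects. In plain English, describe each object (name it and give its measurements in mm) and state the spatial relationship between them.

A is a rectangular dining table. The top is 1043×925×46 mm with its upper surface at z = 762 mm. It stands on four 50×50 mm square legs, each inset 58 mm from the nearest pair of top edges, running from the floor to the underside of the top.

B is a straight staircase of 9 solid steps. Each step is 794 mm wide (x), 275 mm deep (y, the going) and 177 mm tall (the rise). The first step rests on the floor; each subsequent step sits one going further in +y and one rise higher in +z, directly behind and above the previous step with no overlap.

The staircase is on the floor beside the table on its −x side.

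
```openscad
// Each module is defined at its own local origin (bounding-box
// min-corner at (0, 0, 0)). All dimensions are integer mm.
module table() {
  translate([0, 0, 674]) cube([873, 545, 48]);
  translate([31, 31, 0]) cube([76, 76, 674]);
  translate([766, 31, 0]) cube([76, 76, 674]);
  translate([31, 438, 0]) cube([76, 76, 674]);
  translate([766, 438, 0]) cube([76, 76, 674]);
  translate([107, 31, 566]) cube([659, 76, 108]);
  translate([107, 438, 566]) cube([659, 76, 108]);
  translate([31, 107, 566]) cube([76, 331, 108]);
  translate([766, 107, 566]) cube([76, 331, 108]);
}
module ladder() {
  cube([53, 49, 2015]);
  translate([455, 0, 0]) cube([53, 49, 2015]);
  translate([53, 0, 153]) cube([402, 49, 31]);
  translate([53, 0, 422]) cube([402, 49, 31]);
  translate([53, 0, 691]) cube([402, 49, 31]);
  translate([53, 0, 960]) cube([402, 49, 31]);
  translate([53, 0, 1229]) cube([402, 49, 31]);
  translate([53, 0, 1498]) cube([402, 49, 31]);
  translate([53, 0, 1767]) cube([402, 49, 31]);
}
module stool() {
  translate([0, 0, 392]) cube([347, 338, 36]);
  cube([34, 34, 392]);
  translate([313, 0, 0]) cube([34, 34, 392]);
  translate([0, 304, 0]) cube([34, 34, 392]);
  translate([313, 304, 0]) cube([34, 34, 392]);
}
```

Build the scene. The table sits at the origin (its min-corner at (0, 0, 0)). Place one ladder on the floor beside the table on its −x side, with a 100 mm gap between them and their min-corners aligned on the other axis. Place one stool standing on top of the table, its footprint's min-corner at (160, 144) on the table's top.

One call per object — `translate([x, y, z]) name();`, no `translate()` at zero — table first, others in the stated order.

table();
translate([-608, 0, 0]) ladder();
translate([160, 144, 722]) stool();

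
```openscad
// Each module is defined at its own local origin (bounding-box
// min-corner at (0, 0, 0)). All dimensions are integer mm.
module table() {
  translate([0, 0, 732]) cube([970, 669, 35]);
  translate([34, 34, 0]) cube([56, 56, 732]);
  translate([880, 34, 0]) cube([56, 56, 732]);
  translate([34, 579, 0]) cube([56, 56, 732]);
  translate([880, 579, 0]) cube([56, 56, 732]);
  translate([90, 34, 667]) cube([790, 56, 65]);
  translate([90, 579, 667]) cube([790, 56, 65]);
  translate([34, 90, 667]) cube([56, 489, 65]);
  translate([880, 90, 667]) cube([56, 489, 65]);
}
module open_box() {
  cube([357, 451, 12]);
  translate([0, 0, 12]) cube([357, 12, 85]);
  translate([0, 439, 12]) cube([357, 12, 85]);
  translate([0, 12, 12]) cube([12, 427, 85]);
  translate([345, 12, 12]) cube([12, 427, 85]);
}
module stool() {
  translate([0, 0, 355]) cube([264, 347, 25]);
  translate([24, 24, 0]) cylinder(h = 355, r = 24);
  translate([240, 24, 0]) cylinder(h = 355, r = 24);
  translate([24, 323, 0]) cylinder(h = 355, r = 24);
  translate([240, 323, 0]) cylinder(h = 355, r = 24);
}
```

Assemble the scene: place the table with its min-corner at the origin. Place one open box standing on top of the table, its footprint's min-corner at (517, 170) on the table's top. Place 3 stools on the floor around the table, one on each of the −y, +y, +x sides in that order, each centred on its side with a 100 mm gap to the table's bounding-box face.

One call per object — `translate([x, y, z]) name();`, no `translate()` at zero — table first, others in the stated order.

table();
translate([517, 170, 767]) open_box();
translate([353, -447, 0]) stool();
translate([353, 769, 0]) stool();
translate([1070, 161, 0]) stool();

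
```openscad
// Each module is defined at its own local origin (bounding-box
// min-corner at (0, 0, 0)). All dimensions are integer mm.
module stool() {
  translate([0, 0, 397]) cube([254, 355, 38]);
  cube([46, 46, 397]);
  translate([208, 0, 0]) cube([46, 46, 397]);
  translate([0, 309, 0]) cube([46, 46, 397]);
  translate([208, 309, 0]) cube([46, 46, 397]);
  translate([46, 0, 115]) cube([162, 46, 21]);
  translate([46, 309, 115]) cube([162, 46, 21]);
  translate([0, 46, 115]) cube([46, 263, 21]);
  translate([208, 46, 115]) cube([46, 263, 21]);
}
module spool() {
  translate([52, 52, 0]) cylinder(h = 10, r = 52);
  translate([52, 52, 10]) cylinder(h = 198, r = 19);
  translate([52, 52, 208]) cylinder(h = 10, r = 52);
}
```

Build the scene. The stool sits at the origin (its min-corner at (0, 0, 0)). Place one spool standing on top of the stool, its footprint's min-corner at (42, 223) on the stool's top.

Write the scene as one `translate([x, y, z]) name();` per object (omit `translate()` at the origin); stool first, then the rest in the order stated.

stool();
translate([42, 223, 435]) spool();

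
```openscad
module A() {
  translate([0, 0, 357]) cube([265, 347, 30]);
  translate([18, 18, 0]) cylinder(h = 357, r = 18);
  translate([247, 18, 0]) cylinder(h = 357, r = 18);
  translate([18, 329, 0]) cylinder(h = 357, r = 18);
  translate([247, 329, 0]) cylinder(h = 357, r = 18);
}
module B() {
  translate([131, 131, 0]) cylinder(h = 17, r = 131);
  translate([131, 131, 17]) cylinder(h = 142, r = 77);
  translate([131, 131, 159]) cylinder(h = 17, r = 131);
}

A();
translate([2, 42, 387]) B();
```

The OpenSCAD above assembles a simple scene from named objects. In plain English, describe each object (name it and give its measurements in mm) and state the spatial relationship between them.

A is a four-legged stool. The seat is a 265×347×30 mm slab whose top surface is at z = 387 mm; four round legs, each 36 mm in diameter, run from the floor (z = 0) to the underside of the seat, each leg's axis is inset half a diameter from the nearest pair of seat edges (so the leg's bounding box is flush with the corner).

B is a spool: two coaxial disc flanges of radius 131 mm and thickness 17 mm, joined by a core cylinder of radius 77 mm and height 142 mm. The lower flange rests on z = 0 and the three cylinders share a vertical axis.

The spool is on top of the stool.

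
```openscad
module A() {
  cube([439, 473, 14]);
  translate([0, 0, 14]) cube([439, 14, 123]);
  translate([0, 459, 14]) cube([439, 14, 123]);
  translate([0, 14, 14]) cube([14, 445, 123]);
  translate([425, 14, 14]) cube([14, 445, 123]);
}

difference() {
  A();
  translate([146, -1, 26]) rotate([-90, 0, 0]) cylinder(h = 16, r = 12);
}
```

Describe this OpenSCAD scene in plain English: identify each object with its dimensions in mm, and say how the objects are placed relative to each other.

A is an open storage box with external size 439×473×137 mm and wall thickness 14 mm (the base is also 14 mm thick). The base covers the whole footprint; the four walls stand on the base, with the y-facing walls full-width and the x-facing walls fitting between their inner faces.

The open box has a circular hole of radius 12 mm through its front wall, centred at (x = 146, z = 26).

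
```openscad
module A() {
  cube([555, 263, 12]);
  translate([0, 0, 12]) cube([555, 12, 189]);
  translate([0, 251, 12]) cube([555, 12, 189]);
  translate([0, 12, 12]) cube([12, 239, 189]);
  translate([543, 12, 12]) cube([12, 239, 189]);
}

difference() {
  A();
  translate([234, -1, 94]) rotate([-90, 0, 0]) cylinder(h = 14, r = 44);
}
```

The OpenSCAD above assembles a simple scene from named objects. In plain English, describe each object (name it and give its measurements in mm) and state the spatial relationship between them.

A is an open-topped rectangular box: outside dimensions 555×263×201 mm, with a uniform wall and base thickness of 12 mm. The base is a full 555×263 slab on the floor; four walls sit on top of the base. The front and back walls (the −y and +y sides) span the full width; the two side walls fit between them.

The open box has a circular hole of radius 44 mm through its front wall, centred at (x = 234, z = 94).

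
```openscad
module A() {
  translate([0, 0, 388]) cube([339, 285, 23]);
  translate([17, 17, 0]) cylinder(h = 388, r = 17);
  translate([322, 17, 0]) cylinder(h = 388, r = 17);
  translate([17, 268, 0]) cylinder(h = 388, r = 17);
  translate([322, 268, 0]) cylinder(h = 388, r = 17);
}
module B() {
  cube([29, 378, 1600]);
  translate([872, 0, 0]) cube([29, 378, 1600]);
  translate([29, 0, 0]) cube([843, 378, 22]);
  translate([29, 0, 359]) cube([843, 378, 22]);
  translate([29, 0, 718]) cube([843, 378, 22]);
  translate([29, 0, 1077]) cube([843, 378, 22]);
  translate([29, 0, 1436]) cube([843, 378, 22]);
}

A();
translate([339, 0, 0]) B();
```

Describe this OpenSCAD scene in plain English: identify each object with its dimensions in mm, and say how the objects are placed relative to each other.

A is a four-legged stool. The seat is a 339×285×23 mm slab whose top surface is at z = 411 mm; four round legs, each 34 mm in diameter, run from the floor (z = 0) to the underside of the seat, each leg's axis is inset half a diameter from the nearest pair of seat edges (so the leg's bounding box is flush with the corner).

B is a bookshelf 901 mm wide overall, 378 mm deep and 1600 mm tall. The two sides are 29 mm thick vertical panels. 5 horizontal shelves of 22 mm thickness span between the inner faces of the sides; the lowest shelf sits on the floor and shelves are stacked with a clear vertical gap of 337 mm between each pair.

The bookshelf is against the stool's +x side, with their −y faces flush.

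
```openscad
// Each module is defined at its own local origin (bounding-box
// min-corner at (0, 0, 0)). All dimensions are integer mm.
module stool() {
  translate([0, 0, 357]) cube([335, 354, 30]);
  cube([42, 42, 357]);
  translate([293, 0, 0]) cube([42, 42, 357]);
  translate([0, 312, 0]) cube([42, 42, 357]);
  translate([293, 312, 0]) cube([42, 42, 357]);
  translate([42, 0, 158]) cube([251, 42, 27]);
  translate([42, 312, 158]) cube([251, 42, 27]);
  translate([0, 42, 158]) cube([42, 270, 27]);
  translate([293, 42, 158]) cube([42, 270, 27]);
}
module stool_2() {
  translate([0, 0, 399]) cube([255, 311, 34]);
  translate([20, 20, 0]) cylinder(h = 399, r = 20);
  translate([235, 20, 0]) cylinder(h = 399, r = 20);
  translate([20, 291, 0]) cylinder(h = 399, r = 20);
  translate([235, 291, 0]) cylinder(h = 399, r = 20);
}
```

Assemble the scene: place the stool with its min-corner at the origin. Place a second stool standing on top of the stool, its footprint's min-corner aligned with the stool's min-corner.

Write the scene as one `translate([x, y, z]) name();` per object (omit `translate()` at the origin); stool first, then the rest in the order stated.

stool();
translate([0, 0, 387]) stool_2();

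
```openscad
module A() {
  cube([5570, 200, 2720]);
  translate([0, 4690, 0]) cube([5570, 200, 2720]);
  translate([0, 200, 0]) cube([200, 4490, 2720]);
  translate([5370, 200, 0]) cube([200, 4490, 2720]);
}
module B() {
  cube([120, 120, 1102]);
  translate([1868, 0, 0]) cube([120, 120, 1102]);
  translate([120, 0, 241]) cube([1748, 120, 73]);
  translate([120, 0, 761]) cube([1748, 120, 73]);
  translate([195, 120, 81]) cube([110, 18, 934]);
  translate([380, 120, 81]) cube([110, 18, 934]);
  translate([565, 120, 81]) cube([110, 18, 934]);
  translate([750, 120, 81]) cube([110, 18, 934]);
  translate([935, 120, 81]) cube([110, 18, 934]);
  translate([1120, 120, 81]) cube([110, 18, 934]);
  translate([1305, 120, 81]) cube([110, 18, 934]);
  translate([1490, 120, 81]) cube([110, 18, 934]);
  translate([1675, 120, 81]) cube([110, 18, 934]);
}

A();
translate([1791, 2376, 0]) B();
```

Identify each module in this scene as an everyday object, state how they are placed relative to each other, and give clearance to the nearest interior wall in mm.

A is a house frame. B is a fence section. The fence section sits inside the house frame, centred. The clearance to the nearest interior wall is 1591 mm.

Clearances: x = 1591, y = 2176; minimum 1591 mm.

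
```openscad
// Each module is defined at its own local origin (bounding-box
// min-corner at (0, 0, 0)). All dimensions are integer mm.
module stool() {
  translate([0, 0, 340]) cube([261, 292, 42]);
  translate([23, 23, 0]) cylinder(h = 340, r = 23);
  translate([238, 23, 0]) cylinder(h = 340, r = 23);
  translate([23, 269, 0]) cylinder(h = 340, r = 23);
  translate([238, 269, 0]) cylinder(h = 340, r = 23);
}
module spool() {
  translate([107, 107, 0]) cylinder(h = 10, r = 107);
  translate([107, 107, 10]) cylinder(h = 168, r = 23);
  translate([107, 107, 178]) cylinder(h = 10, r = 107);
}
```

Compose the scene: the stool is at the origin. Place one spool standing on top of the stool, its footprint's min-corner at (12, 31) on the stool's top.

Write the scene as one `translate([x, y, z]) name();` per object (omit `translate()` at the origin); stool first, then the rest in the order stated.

stool();
translate([12, 31, 382]) spool();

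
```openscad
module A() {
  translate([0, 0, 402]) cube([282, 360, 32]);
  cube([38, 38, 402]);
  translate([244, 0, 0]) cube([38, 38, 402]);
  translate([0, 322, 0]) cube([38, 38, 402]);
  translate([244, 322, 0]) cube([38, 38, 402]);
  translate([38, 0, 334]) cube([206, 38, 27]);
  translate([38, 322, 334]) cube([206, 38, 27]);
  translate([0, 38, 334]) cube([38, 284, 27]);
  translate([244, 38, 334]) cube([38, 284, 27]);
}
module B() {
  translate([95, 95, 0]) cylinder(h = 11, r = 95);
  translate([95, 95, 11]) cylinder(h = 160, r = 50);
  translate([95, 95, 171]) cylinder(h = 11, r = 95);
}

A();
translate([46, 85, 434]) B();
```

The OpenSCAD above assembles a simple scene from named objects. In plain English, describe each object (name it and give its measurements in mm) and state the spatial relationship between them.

A is a four-legged stool. The seat is 282×360 mm, 32 mm thick, top at z = 434 mm. It stands on four square legs, each 38×38 mm in cross-section, from z = 0 to the seat underside, each flush with a corner of the seat. Four stretchers, 38 mm wide and 27 mm tall, connect adjacent legs with their undersides at z = 334 mm, each running between the inner faces of the legs it joins and aligned with the legs' outer faces on the other axis.

B is a spool: two coaxial disc flanges of radius 95 mm and thickness 11 mm, joined by a core cylinder of radius 50 mm and height 160 mm. The lower flange rests on z = 0 and the three cylinders share a vertical axis.

The spool is on top of the stool, centred.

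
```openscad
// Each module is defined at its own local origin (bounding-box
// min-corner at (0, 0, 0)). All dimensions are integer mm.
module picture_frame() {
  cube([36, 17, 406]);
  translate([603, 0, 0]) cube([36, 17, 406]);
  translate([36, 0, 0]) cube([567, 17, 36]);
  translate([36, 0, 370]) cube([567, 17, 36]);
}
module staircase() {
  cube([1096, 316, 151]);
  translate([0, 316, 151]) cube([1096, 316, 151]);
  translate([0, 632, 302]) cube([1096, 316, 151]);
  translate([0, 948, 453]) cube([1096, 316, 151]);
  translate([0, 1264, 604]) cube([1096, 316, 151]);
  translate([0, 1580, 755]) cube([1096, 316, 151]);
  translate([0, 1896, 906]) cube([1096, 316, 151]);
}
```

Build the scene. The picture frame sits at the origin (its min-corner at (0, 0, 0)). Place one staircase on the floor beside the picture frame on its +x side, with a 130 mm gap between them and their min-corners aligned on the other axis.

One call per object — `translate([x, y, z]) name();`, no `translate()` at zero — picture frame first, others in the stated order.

picture_frame();
translate([769, 0, 0]) staircase();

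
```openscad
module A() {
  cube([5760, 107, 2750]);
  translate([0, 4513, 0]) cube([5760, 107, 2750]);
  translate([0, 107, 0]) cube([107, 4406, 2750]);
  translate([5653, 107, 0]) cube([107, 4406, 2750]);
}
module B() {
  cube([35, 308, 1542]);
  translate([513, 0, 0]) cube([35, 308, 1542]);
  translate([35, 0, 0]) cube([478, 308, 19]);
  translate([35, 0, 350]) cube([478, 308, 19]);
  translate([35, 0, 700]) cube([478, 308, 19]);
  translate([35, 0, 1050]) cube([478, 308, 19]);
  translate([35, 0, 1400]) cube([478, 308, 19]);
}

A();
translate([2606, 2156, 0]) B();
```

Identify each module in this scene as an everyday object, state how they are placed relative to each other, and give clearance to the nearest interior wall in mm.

Clearances: x = 2499, y = 2049; minimum 2049 mm.

A is a house frame. B is a bookshelf. The bookshelf sits inside the house frame, centred. The clearance to the nearest interior wall is 2049 mm.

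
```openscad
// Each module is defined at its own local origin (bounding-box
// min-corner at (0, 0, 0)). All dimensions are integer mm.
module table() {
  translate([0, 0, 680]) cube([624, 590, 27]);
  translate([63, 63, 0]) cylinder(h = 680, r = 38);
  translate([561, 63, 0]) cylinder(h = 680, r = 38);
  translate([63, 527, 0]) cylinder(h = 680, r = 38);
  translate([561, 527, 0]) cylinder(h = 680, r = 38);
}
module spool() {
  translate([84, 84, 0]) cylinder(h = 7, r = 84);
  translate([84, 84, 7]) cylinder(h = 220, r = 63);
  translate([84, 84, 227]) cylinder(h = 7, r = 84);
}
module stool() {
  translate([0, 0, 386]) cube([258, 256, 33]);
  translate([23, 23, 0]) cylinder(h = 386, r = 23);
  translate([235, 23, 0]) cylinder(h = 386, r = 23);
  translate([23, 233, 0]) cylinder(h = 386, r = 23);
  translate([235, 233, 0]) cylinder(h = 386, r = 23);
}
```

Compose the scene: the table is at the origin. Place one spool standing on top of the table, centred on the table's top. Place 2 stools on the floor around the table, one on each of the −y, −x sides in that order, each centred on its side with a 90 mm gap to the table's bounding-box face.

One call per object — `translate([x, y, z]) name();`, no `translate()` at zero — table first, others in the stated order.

table();
translate([228, 211, 707]) spool();
translate([183, -346, 0]) stool();
translate([-348, 167, 0]) stool();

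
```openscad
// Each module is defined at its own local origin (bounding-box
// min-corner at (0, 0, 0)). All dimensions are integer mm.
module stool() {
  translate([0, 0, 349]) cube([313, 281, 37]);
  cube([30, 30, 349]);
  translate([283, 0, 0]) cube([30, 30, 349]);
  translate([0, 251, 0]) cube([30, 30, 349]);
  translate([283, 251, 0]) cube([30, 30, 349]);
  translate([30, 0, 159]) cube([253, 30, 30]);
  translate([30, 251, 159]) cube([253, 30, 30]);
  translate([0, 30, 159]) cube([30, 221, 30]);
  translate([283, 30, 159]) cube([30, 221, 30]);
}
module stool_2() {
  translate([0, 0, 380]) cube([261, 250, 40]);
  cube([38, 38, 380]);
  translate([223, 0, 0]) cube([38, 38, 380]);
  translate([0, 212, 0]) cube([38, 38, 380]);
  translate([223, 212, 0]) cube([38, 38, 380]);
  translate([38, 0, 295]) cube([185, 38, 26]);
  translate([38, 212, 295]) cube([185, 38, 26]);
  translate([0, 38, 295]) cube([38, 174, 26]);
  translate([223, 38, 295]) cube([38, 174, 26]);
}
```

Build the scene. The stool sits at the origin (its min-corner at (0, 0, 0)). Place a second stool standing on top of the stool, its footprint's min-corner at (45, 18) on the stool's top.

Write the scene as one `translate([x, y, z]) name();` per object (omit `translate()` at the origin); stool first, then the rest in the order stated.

stool();
translate([45, 18, 386]) stool_2();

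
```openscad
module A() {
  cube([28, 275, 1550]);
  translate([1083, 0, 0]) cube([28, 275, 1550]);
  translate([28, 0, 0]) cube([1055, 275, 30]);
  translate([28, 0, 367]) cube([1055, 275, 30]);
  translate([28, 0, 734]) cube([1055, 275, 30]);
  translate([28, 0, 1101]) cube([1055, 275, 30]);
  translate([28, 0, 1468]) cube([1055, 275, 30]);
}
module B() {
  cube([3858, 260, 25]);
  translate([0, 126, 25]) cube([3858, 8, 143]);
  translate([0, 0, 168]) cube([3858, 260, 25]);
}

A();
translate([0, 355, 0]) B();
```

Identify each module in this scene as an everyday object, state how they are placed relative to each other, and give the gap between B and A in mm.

A is a bookshelf. B is an I-beam. The I-beam is on the floor beside the bookshelf on its +y side. The gap between the I-beam and the bookshelf is 80 mm.

The I-beam's nearest face is 80 mm from the bookshelf's +y face.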